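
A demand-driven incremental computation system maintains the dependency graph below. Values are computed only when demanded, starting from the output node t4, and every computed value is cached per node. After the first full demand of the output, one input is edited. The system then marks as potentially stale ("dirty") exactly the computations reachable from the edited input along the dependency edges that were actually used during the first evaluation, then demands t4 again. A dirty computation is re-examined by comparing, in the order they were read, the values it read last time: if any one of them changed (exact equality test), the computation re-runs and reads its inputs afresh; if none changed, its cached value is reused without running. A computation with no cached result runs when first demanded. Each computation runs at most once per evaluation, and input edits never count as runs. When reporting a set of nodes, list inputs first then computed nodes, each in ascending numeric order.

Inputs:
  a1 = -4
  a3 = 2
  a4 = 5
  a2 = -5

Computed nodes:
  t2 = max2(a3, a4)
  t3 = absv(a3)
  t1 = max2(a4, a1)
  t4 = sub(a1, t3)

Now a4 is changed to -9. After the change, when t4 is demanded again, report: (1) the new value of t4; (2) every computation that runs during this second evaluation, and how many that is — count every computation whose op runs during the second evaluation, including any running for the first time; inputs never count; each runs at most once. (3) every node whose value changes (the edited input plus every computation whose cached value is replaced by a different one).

New value of t4: -6.
Computations that run: none — 0 in total.
Values that change: a4.
Key observation: a4 is never demanded by the output, so the edit triggers no recomputation at all.

First evaluation (everything demanded from the output):
  t3 = absv(2) = 2
  t4 = sub(-4, 2) = -6

Propagation after the edit:
  a4 feeds no computation that the output demands — nothing is marked dirty and nothing runs.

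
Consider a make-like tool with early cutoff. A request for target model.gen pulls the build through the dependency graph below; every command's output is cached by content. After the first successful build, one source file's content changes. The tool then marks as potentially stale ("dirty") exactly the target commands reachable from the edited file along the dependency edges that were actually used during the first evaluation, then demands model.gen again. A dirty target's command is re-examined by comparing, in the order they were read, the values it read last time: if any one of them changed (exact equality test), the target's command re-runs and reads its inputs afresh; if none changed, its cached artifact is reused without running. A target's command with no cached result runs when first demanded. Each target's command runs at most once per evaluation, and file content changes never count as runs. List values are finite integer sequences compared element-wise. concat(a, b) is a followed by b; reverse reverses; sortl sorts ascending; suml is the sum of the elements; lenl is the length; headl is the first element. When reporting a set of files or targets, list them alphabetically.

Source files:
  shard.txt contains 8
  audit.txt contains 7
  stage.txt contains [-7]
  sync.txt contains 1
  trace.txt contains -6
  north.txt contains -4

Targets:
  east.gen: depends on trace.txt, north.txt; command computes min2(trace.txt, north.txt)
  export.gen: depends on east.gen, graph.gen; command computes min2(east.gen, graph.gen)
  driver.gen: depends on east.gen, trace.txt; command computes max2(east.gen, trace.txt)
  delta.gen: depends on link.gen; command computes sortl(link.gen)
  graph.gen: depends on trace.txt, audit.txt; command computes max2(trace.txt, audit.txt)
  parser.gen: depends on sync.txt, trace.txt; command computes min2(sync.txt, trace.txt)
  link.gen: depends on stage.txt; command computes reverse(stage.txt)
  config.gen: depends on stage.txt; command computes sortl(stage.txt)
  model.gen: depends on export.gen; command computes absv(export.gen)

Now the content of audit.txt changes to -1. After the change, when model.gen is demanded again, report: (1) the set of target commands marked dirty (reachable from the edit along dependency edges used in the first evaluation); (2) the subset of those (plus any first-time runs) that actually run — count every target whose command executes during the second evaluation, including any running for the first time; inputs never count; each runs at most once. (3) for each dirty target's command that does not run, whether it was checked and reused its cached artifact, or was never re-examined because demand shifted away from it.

The edit dirties: export.gen, graph.gen, model.gen.
2 target commands run: export.gen, graph.gen.
Cache hits after checking: model.gen.
Note the absorption at export.gen: it re-runs yet its value is the same, leaving the output's value untouched.

First demand of the output computes:
  east.gen = min2(-6, -4) = -6
  graph.gen = max2(-6, 7) = 7
  export.gen = min2(-6, 7) = -6
  model.gen = absv(-6) = 6

After the edit, cleaning proceeds:
  graph.gen: a read changed (audit.txt 7->-1) — executes, giving -1.
  export.gen: a read changed (graph.gen 7->-1) — executes, giving -6 — identical to its old value.
  model.gen: dirty, but its reads are unchanged (export.gen unchanged); cached 6 stands.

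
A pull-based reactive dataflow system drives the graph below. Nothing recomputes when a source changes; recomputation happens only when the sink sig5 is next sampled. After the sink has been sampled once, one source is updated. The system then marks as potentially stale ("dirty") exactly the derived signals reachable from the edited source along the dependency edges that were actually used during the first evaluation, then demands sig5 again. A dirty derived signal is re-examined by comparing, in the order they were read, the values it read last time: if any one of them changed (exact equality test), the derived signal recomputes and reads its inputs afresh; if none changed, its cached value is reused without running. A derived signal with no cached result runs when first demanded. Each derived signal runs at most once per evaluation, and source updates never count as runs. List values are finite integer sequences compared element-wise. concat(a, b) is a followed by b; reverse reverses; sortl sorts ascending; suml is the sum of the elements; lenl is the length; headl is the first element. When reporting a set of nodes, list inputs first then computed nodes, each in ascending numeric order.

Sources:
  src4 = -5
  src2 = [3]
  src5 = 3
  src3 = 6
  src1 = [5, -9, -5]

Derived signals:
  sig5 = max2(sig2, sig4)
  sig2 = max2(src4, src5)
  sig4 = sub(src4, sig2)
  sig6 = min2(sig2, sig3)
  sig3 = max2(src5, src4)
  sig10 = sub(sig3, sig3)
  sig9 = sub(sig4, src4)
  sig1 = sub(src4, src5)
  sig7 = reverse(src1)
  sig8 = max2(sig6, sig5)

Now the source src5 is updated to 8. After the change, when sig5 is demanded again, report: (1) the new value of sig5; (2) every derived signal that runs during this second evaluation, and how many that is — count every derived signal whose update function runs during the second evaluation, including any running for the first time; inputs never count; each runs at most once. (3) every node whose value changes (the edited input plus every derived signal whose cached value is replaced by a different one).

First evaluation (everything demanded from the output):
  sig2 = max2(-5, 3) = 3
  sig4 = sub(-5, 3) = -8
  sig5 = max2(3, -8) = 3

Propagation after the edit:
  sig2: runs — src5 3->8; result 8.
  sig4: runs — sig2 3->8; result -13.
  sig5: runs — sig2 3->8; sig4 -8->-13; result 8.

New value of sig5: 8.
Derived signals that run: sig2, sig4, sig5 — 3 in total.
Values that change: src5, sig2, sig4, sig5.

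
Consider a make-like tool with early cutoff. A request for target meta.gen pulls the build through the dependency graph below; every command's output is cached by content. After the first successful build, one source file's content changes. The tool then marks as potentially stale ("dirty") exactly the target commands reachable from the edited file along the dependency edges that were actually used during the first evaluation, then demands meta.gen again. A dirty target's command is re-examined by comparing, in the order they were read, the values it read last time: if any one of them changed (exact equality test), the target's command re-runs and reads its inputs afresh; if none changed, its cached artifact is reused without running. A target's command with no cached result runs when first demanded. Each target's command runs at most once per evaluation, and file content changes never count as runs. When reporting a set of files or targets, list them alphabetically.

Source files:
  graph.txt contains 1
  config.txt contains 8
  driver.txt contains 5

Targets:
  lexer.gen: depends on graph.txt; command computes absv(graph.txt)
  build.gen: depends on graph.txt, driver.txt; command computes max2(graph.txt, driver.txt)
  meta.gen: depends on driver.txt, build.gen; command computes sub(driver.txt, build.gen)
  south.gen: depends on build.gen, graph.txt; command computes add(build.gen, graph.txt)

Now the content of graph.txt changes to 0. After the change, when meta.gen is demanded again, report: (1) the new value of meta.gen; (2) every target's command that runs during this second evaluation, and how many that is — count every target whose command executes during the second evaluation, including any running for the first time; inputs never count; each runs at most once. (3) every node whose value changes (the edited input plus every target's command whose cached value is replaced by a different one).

Demanding meta.gen again yields 0.
1 target commands run: build.gen.
The nodes whose values change: graph.txt.
Note the absorption at build.gen: it re-runs yet its value is the same, leaving the output's value untouched.

First demand of the output computes:
  build.gen = max2(1, 5) = 5
  meta.gen = sub(5, 5) = 0

After the edit, cleaning proceeds:
  build.gen: a read changed (graph.txt 1->0) — executes, giving 5 — identical to its old value.
  meta.gen: dirty, but its reads are unchanged (driver.txt unchanged, build.gen unchanged); cached 0 stands.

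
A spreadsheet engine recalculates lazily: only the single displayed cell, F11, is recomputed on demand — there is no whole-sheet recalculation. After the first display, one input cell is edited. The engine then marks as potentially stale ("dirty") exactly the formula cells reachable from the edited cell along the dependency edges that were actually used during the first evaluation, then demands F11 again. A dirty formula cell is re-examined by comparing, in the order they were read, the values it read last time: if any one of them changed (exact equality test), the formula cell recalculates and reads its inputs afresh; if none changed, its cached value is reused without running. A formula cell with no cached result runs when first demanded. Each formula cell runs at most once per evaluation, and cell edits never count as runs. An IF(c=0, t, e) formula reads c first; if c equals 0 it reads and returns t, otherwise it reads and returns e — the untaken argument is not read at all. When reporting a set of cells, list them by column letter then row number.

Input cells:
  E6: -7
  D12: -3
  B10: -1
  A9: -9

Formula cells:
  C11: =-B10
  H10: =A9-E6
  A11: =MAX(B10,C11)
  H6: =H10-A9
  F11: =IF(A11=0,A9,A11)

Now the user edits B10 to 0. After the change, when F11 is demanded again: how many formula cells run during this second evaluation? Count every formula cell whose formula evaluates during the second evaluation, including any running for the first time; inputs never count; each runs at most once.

Formula cells that run: A11, C11, F11 — 3 in total.

First evaluation (everything demanded from the output):
  C11 = -(-1) = 1
  A11 = MAX(-1, 1) = 1
  F11 = IF(A11=0: A11=1 -> else branch A11) = 1

Propagation after the edit:
  C11: runs — B10 -1->0; result 0.
  A11: runs — B10 -1->0; C11 1->0; result 0.
  F11: runs — A11 1->0; A11 1->0; result -9.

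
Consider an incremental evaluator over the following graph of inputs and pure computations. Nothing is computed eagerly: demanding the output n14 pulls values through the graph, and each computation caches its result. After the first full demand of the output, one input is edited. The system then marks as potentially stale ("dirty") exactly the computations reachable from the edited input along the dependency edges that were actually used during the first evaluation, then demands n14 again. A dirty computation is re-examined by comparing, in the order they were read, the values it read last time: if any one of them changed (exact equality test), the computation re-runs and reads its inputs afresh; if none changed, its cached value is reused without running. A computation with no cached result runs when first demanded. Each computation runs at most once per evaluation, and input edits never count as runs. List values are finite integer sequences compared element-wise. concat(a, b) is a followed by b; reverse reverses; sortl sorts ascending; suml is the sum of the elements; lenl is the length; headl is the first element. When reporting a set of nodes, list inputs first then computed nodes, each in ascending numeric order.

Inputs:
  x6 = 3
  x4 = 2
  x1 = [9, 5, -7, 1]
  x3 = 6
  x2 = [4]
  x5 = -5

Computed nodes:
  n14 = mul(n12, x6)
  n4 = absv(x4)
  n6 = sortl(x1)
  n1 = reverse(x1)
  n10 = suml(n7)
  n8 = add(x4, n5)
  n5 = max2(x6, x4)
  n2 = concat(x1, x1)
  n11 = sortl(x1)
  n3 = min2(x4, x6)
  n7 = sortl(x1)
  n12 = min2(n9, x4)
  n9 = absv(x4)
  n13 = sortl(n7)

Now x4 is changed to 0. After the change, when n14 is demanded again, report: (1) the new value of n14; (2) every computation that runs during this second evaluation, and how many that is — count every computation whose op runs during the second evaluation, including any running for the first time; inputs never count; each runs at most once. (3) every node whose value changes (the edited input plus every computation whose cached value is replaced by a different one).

Initial pass — values computed on the first demand:
  n9 = absv(2) = 2
  n12 = min2(2, 2) = 2
  n14 = mul(2, 3) = 6

Second demand — change propagation:
  n9: re-runs because x4 2->0; new result 0.
  n12: re-runs because n9 2->0; x4 2->0; new result 0.
  n14: re-runs because n12 2->0; new result 0.

n14 now evaluates to 0.
Run set: n9, n12, n14 (3 run).
Changed values: x4, n9, n12, n14.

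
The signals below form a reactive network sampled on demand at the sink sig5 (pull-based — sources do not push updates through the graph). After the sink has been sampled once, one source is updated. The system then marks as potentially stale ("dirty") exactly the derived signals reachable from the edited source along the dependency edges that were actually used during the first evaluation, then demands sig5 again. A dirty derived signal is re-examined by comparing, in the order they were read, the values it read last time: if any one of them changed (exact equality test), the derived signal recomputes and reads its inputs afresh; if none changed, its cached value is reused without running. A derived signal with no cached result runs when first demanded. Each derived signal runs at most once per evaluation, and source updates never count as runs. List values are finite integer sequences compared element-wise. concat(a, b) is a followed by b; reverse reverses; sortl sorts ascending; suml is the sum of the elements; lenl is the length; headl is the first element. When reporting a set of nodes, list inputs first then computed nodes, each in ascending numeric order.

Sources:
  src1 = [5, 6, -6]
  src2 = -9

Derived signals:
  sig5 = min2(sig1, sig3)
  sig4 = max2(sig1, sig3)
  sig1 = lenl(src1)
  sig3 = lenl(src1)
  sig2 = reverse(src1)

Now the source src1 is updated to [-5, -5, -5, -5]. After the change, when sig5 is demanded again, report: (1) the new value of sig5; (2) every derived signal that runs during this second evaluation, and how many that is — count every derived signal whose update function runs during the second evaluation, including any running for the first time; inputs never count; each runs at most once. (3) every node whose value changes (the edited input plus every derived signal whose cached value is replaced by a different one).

sig5 now evaluates to 4.
Run set: sig1, sig3, sig5 (3 run).
Changed values: src1, sig1, sig3, sig5.

Initial pass — values computed on the first demand:
  sig1 = lenl([5, 6, -6]) = 3
  sig3 = lenl([5, 6, -6]) = 3
  sig5 = min2(3, 3) = 3

Second demand — change propagation:
  sig1: re-runs because src1 [5, 6, -6]->[-5, -5, -5, -5]; new result 4.
  sig3: re-runs because src1 [5, 6, -6]->[-5, -5, -5, -5]; new result 4.
  sig5: re-runs because sig1 3->4; sig3 3->4; new result 4.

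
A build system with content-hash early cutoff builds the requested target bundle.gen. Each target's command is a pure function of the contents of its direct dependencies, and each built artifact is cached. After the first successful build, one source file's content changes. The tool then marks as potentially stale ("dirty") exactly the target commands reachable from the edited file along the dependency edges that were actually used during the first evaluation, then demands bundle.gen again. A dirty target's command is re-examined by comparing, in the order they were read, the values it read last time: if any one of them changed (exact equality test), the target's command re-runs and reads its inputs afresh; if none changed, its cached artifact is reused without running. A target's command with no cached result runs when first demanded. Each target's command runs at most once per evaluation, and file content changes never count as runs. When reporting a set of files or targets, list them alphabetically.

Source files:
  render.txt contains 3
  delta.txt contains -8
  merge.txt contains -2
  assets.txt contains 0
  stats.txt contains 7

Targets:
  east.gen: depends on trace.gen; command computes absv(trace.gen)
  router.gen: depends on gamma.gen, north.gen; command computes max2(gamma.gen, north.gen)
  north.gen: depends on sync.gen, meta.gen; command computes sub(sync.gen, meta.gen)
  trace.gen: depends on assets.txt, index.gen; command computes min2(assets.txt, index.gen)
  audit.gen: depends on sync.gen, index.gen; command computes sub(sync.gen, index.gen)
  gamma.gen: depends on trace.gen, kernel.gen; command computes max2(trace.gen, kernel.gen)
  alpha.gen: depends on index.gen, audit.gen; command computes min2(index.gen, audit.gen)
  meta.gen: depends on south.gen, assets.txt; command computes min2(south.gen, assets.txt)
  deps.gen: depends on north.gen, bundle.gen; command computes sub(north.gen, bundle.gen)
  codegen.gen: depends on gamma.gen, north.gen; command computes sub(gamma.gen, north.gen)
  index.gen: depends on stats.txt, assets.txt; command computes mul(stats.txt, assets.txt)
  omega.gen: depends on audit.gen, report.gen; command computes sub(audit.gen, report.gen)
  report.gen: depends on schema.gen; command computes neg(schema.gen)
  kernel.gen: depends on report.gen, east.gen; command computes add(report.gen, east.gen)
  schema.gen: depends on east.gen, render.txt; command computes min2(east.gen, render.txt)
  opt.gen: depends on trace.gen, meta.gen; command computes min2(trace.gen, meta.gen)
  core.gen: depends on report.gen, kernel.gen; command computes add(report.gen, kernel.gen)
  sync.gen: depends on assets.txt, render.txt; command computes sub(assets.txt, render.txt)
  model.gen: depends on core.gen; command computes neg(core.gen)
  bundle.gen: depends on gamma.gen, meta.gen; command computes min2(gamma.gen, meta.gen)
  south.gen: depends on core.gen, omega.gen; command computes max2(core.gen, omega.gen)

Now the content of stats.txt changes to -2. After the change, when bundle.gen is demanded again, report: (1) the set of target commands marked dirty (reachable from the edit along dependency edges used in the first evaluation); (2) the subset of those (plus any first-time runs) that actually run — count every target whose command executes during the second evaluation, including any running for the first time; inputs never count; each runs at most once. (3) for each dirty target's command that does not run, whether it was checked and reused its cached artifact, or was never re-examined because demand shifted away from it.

Marked dirty: audit.gen, bundle.gen, core.gen, east.gen, gamma.gen, index.gen, kernel.gen, meta.gen, omega.gen, report.gen, schema.gen, south.gen, trace.gen.
Target commands that run: index.gen — 1 in total.
Checked but reused from cache: audit.gen, bundle.gen, core.gen, east.gen, gamma.gen, kernel.gen, meta.gen, omega.gen, report.gen, schema.gen, south.gen, trace.gen.
Key observation: the change is absorbed at index.gen — it re-runs but produces the same value, and the output's value is unchanged.

First evaluation (everything demanded from the output):
  index.gen = mul(7, 0) = 0
  sync.gen = sub(0, 3) = -3
  audit.gen = sub(-3, 0) = -3
  trace.gen = min2(0, 0) = 0
  east.gen = absv(0) = 0
  schema.gen = min2(0, 3) = 0
  report.gen = neg(0) = 0
  kernel.gen = add(0, 0) = 0
  core.gen = add(0, 0) = 0
  gamma.gen = max2(0, 0) = 0
  omega.gen = sub(-3, 0) = -3
  south.gen = max2(0, -3) = 0
  meta.gen = min2(0, 0) = 0
  bundle.gen = min2(0, 0) = 0

Propagation after the edit:
  index.gen: runs — stats.txt 7->-2; result 0 (same value as before).
  audit.gen: checked — values it read are unchanged (sync.gen unchanged, index.gen unchanged); reused cached -3 without running.
  trace.gen: checked — values it read are unchanged (assets.txt unchanged, index.gen unchanged); reused cached 0 without running.
  east.gen: checked — values it read are unchanged (trace.gen unchanged); reused cached 0 without running.
  schema.gen: checked — values it read are unchanged (east.gen unchanged, render.txt unchanged); reused cached 0 without running.
  report.gen: checked — values it read are unchanged (schema.gen unchanged); reused cached 0 without running.
  kernel.gen: checked — values it read are unchanged (report.gen unchanged, east.gen unchanged); reused cached 0 without running.
  core.gen: checked — values it read are unchanged (report.gen unchanged, kernel.gen unchanged); reused cached 0 without running.
  gamma.gen: checked — values it read are unchanged (trace.gen unchanged, kernel.gen unchanged); reused cached 0 without running.
  omega.gen: checked — values it read are unchanged (audit.gen unchanged, report.gen unchanged); reused cached -3 without running.
  south.gen: checked — values it read are unchanged (core.gen unchanged, omega.gen unchanged); reused cached 0 without running.
  meta.gen: checked — values it read are unchanged (south.gen unchanged, assets.txt unchanged); reused cached 0 without running.
  bundle.gen: checked — values it read are unchanged (gamma.gen unchanged, meta.gen unchanged); reused cached 0 without running.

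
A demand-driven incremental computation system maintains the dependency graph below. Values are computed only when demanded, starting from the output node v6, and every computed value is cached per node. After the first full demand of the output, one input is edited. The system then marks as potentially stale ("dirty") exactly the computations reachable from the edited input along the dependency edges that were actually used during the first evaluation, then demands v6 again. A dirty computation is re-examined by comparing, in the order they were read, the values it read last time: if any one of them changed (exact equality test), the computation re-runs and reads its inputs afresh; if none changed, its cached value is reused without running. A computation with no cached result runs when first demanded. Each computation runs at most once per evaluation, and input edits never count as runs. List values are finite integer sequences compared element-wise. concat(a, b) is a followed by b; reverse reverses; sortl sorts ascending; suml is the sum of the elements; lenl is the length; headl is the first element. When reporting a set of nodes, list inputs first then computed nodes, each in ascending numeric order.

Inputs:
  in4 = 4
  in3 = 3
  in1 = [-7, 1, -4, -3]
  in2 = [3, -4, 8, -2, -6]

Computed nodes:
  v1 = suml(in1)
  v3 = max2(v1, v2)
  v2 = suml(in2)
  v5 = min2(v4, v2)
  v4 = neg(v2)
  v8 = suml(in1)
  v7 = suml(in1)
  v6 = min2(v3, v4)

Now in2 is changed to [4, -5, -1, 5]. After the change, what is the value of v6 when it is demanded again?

First evaluation (everything demanded from the output):
  v1 = suml([-7, 1, -4, -3]) = -13
  v2 = suml([3, -4, 8, -2, -6]) = -1
  v3 = max2(-13, -1) = -1
  v4 = neg(-1) = 1
  v6 = min2(-1, 1) = -1

Propagation after the edit:
  v2: runs — in2 [3, -4, 8, -2, -6]->[4, -5, -1, 5]; result 3.
  v3: runs — v2 -1->3; result 3.
  v4: runs — v2 -1->3; result -3.
  v6: runs — v3 -1->3; v4 1->-3; result -3.

New value of v6: -3.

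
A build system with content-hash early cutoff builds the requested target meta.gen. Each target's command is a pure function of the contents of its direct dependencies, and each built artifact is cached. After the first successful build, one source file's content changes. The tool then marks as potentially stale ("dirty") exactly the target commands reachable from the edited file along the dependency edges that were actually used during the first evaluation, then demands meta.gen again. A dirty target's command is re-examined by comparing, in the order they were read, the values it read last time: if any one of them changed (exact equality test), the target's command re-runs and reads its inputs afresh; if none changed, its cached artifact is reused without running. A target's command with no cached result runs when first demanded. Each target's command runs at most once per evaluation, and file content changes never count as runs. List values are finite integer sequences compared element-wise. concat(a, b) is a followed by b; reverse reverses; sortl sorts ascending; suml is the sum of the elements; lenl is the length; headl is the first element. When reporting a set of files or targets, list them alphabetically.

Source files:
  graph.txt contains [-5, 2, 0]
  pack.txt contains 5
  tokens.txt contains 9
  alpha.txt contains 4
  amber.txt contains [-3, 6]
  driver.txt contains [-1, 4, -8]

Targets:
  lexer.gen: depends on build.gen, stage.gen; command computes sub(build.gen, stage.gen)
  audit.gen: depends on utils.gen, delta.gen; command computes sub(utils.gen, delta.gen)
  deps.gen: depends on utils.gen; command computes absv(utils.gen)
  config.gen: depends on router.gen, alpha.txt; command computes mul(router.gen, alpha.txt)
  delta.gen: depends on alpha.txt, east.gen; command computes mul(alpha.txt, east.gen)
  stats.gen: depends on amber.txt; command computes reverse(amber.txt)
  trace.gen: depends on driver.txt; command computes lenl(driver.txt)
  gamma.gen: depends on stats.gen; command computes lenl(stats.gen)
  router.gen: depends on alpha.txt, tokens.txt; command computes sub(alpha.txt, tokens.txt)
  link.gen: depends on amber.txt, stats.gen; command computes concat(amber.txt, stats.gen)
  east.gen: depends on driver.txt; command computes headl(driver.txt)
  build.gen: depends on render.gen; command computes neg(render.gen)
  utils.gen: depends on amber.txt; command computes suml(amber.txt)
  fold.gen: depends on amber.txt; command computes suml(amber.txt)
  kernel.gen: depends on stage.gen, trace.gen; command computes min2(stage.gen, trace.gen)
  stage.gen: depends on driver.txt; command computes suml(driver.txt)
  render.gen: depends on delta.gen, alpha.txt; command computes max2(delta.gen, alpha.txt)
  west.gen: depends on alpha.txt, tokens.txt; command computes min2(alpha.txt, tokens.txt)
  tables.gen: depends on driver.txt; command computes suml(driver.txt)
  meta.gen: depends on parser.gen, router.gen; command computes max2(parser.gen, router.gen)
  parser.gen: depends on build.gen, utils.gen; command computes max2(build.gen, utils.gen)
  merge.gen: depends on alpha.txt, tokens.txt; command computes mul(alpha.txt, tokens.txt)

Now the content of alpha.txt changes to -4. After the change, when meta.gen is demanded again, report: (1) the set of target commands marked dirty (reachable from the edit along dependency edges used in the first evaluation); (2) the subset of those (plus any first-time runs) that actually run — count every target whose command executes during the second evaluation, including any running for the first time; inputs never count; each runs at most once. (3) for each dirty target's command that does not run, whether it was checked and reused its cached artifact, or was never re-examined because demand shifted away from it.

Marked dirty: build.gen, delta.gen, meta.gen, parser.gen, render.gen, router.gen.
Target commands that run: delta.gen, meta.gen, render.gen, router.gen — 4 in total.
Checked but reused from cache: build.gen, parser.gen.
Key observation: the cutoff stops propagation at build.gen — its inputs' values are unchanged, so it reuses its cache.

First evaluation (everything demanded from the output):
  east.gen = headl([-1, 4, -8]) = -1
  delta.gen = mul(4, -1) = -4
  render.gen = max2(-4, 4) = 4
  build.gen = neg(4) = -4
  router.gen = sub(4, 9) = -5
  utils.gen = suml([-3, 6]) = 3
  parser.gen = max2(-4, 3) = 3
  meta.gen = max2(3, -5) = 3

Propagation after the edit:
  delta.gen: runs — alpha.txt 4->-4; result 4.
  render.gen: runs — delta.gen -4->4; alpha.txt 4->-4; result 4 (same value as before).
  build.gen: checked — values it read are unchanged (render.gen unchanged); reused cached -4 without running.
  parser.gen: checked — values it read are unchanged (build.gen unchanged, utils.gen unchanged); reused cached 3 without running.
  router.gen: runs — alpha.txt 4->-4; result -13.
  meta.gen: runs — router.gen -5->-13; result 3 (same value as before).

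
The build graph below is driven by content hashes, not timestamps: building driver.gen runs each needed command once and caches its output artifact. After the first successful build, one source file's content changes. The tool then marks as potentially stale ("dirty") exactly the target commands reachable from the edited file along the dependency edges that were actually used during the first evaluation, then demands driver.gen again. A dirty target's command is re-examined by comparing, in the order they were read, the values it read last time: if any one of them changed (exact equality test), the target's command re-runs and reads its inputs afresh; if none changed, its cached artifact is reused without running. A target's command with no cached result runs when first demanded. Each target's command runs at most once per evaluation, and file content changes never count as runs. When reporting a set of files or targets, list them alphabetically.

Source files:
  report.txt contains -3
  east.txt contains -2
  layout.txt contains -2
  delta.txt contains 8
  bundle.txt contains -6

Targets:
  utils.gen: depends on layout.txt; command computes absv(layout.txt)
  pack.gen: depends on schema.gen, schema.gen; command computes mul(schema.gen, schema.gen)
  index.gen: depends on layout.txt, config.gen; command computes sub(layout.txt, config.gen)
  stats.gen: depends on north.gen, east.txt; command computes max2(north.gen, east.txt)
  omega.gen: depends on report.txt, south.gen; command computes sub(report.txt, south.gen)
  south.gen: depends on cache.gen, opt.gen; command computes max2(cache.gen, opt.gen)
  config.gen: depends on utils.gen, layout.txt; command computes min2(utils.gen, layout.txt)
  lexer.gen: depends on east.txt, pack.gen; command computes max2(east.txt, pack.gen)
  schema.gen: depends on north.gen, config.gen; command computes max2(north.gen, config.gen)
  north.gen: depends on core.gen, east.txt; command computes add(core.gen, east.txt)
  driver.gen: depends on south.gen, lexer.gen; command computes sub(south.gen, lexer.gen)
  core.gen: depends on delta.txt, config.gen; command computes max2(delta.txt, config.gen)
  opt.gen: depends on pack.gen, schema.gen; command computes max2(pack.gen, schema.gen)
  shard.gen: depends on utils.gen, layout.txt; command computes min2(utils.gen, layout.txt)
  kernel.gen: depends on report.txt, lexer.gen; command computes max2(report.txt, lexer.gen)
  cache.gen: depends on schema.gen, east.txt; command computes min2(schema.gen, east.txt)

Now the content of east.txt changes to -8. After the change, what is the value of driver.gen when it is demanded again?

driver.gen now evaluates to 0.

Initial pass — values computed on the first demand:
  utils.gen = absv(-2) = 2
  config.gen = min2(2, -2) = -2
  core.gen = max2(8, -2) = 8
  north.gen = add(8, -2) = 6
  schema.gen = max2(6, -2) = 6
  cache.gen = min2(6, -2) = -2
  pack.gen = mul(6, 6) = 36
  lexer.gen = max2(-2, 36) = 36
  opt.gen = max2(36, 6) = 36
  south.gen = max2(-2, 36) = 36
  driver.gen = sub(36, 36) = 0

Second demand — change propagation:
  north.gen: re-runs because east.txt -2->-8; new result 0.
  schema.gen: re-runs because north.gen 6->0; new result 0.
  cache.gen: re-runs because schema.gen 6->0; east.txt -2->-8; new result -8.
  pack.gen: re-runs because schema.gen 6->0; schema.gen 6->0; new result 0.
  lexer.gen: re-runs because east.txt -2->-8; pack.gen 36->0; new result 0.
  opt.gen: re-runs because pack.gen 36->0; schema.gen 6->0; new result 0.
  south.gen: re-runs because cache.gen -2->-8; opt.gen 36->0; new result 0.
  driver.gen: re-runs because south.gen 36->0; lexer.gen 36->0; new result 0 (unchanged).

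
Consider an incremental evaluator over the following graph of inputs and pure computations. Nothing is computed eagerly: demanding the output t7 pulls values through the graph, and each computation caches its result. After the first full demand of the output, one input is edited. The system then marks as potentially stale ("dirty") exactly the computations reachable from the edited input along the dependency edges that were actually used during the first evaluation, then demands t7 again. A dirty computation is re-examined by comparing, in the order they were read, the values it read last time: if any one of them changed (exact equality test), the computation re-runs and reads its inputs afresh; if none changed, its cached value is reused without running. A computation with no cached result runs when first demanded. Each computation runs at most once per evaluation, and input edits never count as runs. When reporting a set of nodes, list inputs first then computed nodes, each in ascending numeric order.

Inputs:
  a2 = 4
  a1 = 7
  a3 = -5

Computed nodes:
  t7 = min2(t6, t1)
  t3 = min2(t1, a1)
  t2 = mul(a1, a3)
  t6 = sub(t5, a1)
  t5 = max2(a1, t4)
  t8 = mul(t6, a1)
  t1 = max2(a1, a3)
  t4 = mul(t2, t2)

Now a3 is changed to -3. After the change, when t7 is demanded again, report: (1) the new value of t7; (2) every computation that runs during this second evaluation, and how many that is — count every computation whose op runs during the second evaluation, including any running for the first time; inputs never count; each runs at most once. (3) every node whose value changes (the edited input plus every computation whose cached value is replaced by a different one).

Initial pass — values computed on the first demand:
  t1 = max2(7, -5) = 7
  t2 = mul(7, -5) = -35
  t4 = mul(-35, -35) = 1225
  t5 = max2(7, 1225) = 1225
  t6 = sub(1225, 7) = 1218
  t7 = min2(1218, 7) = 7

Second demand — change propagation:
  t1: re-runs because a3 -5->-3; new result 7 (unchanged).
  t2: re-runs because a3 -5->-3; new result -21.
  t4: re-runs because t2 -35->-21; t2 -35->-21; new result 441.
  t5: re-runs because t4 1225->441; new result 441.
  t6: re-runs because t5 1225->441; new result 434.
  t7: re-runs because t6 1218->434; new result 7 (unchanged).

t7 now evaluates to 7.
Run set: t1, t2, t4, t5, t6, t7 (6 run).
Changed values: a3, t2, t4, t5, t6.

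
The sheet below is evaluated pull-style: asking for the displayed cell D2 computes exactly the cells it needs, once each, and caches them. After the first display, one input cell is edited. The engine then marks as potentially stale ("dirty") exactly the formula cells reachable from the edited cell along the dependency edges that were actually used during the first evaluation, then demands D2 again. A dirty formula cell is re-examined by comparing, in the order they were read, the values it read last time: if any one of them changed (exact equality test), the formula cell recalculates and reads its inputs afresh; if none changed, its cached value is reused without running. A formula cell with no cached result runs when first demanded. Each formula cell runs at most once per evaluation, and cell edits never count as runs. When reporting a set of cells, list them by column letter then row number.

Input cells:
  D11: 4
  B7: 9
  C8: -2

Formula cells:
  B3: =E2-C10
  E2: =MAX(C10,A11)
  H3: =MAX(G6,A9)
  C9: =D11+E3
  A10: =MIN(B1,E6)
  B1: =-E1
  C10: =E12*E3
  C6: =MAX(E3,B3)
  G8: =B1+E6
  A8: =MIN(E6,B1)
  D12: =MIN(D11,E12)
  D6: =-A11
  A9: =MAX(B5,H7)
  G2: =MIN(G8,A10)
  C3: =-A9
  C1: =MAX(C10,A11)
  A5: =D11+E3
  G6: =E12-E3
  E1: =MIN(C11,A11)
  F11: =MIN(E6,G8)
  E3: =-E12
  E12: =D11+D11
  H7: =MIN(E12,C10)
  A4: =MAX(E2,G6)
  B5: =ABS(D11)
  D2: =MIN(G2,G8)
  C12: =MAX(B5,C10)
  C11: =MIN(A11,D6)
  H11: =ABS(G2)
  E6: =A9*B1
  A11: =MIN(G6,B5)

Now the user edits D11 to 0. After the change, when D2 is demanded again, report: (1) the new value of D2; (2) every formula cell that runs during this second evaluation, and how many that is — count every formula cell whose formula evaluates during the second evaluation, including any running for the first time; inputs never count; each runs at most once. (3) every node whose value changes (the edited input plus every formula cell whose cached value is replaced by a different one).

Demanding D2 again yields 0.
17 formula cells run: A9, A10, A11, B1, B5, C10, C11, D2, D6, E1, E3, E6, E12, G2, G6, G8, H7.
The nodes whose values change: A9, A10, A11, B1, B5, C10, C11, D2, D6, D11, E1, E3, E6, E12, G2, G6, G8, H7.

First demand of the output computes:
  B5 = ABS(4) = 4
  E12 = 4 + 4 = 8
  E3 = -(8) = -8
  C10 = 8 * -8 = -64
  G6 = 8 - -8 = 16
  A11 = MIN(16, 4) = 4
  D6 = -(4) = -4
  C11 = MIN(4, -4) = -4
  E1 = MIN(-4, 4) = -4
  B1 = -(-4) = 4
  H7 = MIN(8, -64) = -64
  A9 = MAX(4, -64) = 4
  E6 = 4 * 4 = 16
  A10 = MIN(4, 16) = 4
  G8 = 4 + 16 = 20
  G2 = MIN(20, 4) = 4
  D2 = MIN(4, 20) = 4

After the edit, cleaning proceeds:
  B5: a read changed (D11 4->0) — executes, giving 0.
  E12: a read changed (D11 4->0; D11 4->0) — executes, giving 0.
  E3: a read changed (E12 8->0) — executes, giving 0.
  C10: a read changed (E12 8->0; E3 -8->0) — executes, giving 0.
  G6: a read changed (E12 8->0; E3 -8->0) — executes, giving 0.
  A11: a read changed (G6 16->0; B5 4->0) — executes, giving 0.
  D6: a read changed (A11 4->0) — executes, giving 0.
  C11: a read changed (A11 4->0; D6 -4->0) — executes, giving 0.
  E1: a read changed (C11 -4->0; A11 4->0) — executes, giving 0.
  B1: a read changed (E1 -4->0) — executes, giving 0.
  H7: a read changed (E12 8->0; C10 -64->0) — executes, giving 0.
  A9: a read changed (B5 4->0; H7 -64->0) — executes, giving 0.
  E6: a read changed (A9 4->0; B1 4->0) — executes, giving 0.
  A10: a read changed (B1 4->0; E6 16->0) — executes, giving 0.
  G8: a read changed (B1 4->0; E6 16->0) — executes, giving 0.
  G2: a read changed (G8 20->0; A10 4->0) — executes, giving 0.
  D2: a read changed (G2 4->0; G8 20->0) — executes, giving 0.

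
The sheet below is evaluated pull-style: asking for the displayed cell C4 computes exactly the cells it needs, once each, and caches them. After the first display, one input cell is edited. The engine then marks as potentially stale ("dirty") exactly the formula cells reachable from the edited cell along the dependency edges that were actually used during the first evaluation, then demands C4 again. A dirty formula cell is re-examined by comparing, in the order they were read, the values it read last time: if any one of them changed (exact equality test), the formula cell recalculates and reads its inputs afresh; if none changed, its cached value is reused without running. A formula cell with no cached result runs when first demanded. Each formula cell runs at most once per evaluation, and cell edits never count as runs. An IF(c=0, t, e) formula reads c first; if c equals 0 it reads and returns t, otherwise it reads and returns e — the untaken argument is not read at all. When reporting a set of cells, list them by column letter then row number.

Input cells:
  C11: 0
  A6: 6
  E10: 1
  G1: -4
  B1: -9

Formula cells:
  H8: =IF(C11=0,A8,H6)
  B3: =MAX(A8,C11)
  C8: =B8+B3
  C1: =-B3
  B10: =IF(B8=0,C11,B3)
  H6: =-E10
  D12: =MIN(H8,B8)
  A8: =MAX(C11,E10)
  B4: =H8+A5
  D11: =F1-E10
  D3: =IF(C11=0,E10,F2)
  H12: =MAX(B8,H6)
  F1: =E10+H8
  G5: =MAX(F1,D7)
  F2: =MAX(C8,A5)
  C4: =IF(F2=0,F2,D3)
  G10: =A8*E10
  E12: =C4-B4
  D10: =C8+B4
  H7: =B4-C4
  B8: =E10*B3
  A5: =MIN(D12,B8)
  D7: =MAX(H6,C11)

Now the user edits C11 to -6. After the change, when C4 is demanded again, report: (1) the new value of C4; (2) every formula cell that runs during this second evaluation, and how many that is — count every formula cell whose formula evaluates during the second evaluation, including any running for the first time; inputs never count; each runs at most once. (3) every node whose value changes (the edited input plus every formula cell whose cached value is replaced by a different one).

Demanding C4 again yields 2.
9 formula cells run: A5, A8, B3, C4, D3, D12, F2, H6, H8.
The nodes whose values change: A5, C4, C11, D3, D12, H8.
Note the branch switch — H6 had no cache and runs now for the first time.

First demand of the output computes:
  A8 = MAX(0, 1) = 1
  B3 = MAX(1, 0) = 1
  B8 = 1 * 1 = 1
  C8 = 1 + 1 = 2
  H8 = IF(C11=0: C11=0 -> then branch A8) = 1
  D12 = MIN(1, 1) = 1
  A5 = MIN(1, 1) = 1
  F2 = MAX(2, 1) = 2
  D3 = IF(C11=0: C11=0 -> then branch E10) = 1
  C4 = IF(F2=0: F2=2 -> else branch D3) = 1

After the edit, cleaning proceeds:
  A8: a read changed (C11 0->-6) — executes, giving 1 — identical to its old value.
  B3: a read changed (C11 0->-6) — executes, giving 1 — identical to its old value.
  B8: dirty, but its reads are unchanged (E10 unchanged, B3 unchanged); cached 1 stands.
  C8: dirty, but its reads are unchanged (B8 unchanged, B3 unchanged); cached 2 stands.
  H6: had never run; runs now, result -1.
  H8: a read changed (C11 0->-6) — executes, giving -1.
  D12: a read changed (H8 1->-1) — executes, giving -1.
  A5: a read changed (D12 1->-1) — executes, giving -1.
  F2: a read changed (A5 1->-1) — executes, giving 2 — identical to its old value.
  D3: a read changed (C11 0->-6) — executes, giving 2.
  C4: a read changed (D3 1->2) — executes, giving 2.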